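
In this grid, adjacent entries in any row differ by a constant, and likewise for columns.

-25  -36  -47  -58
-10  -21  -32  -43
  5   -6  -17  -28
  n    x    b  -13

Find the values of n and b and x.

Along each row the entries change by -11 per step; down each column they change by 15.
Column 1: from -25 at row 1, stepping by 15 to row 4 gives 20.
Column 3: from -47 at row 1, stepping by 15 to row 4 gives -2.
Column 2: from -36 at row 1, stepping by 15 to row 4 gives 9.

n = 20, b = -2, x = 9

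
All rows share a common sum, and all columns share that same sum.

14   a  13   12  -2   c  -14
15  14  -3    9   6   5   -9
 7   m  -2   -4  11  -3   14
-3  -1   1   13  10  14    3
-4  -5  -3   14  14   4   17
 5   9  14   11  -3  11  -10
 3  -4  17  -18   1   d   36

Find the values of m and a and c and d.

m = 14, a = 10, c = 4, d = 2

Rows 2 and 4 both sum to 37, so that's the common total.
Row 7 has 3 − 4 + 17 − 18 + 1 + 36 = 35; the blank must be 37 − 35 = 2.
Row 3 has 7 − 2 − 4 + 11 − 3 + 14 = 23; the blank must be 37 − 23 = 14.
Column 2 has 14 + 14 − 1 − 5 + 9 − 4 = 27; the blank must be 37 − 27 = 10.
Row 1 has 14 + 10 + 13 + 12 − 2 − 14 = 33; the blank must be 37 − 33 = 4.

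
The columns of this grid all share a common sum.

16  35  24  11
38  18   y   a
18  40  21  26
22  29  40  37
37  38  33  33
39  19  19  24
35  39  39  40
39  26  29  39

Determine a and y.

The complete columns each total 244.
Column 4 is missing 244 − 210 = 34 (since 11 + 26 + 37 + 33 + 24 + 40 + 39 = 210).
Column 3 is missing 244 − 205 = 39 (since 24 + 21 + 40 + 33 + 19 + 39 + 29 = 205).

a = 34, y = 39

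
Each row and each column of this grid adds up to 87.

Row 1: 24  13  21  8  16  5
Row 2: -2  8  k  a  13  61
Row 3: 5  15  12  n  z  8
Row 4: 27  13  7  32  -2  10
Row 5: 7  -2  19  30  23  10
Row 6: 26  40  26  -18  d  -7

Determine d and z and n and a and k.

Column 3 has 21 + 12 + 7 + 19 + 26 = 85; the blank must be 87 − 85 = 2.
Row 6 has 26 + 40 + 26 − 18 − 7 = 67; the blank must be 87 − 67 = 20.
Column 5 has 16 + 13 − 2 + 23 + 20 = 70; the blank must be 87 − 70 = 17.
Row 3 has 5 + 15 + 12 + 17 + 8 = 57; the blank must be 87 − 57 = 30.
Row 2 has -2 + 8 + 2 + 13 + 61 = 82; the blank must be 87 − 82 = 5.

d = 20, z = 17, n = 30, a = 5, k = 2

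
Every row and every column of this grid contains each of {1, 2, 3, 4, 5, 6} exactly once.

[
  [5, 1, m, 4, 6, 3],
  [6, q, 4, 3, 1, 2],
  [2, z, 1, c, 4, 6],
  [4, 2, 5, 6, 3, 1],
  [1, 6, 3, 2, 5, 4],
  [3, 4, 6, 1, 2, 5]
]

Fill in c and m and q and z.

At (row 2, col 2): row 2 already has {1, 2, 3, 4, 6}, so the value is 5.
Cell (1,3): row 1 already has {1, 3, 4, 5, 6} → 2.
Cell (3,4): column 4 already has {1, 2, 3, 4, 6} → 5.
Cell (3,2): row 3 already has {1, 2, 4, 5, 6} → 3.

c = 5, m = 2, q = 5, z = 3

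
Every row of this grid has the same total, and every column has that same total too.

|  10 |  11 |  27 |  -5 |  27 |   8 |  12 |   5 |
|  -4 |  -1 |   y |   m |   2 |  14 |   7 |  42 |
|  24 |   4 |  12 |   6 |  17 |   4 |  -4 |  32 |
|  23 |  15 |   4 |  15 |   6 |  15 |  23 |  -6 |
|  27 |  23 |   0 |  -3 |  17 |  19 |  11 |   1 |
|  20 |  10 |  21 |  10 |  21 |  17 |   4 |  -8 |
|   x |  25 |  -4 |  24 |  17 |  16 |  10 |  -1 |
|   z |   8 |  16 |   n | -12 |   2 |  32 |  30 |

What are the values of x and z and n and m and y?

x = 8, z = -13, n = 32, m = 16, y = 19

Rows 1 and 3 both sum to 95, so that's the common total.
Column 3 has 27 + 12 + 4 + 0 + 21 − 4 + 16 = 76; the blank must be 95 − 76 = 19.
Row 7 has 25 − 4 + 24 + 17 + 16 + 10 − 1 = 87; the blank must be 95 − 87 = 8.
Column 1 has 10 − 4 + 24 + 23 + 27 + 20 + 8 = 108; the blank must be 95 − 108 = -13.
Row 8 has -13 + 8 + 16 − 12 + 2 + 32 + 30 = 63; the blank must be 95 − 63 = 32.
Row 2 has -4 − 1 + 19 + 2 + 14 + 7 + 42 = 79; the blank must be 95 − 79 = 16.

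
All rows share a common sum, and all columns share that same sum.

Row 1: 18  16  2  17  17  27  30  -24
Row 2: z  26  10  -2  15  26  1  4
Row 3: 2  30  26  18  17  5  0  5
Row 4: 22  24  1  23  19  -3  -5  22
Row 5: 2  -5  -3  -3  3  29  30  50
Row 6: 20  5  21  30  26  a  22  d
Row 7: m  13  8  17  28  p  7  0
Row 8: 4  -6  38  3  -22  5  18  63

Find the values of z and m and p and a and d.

Rows 1 and 3 both sum to 103, so that's the common total.
Column 8: -24 + 4 + 5 + 22 + 50 + 0 + 63 = 120, so its missing entry is 103 − 120 = -17.
Row 6: 20 + 5 + 21 + 30 + 26 + 22 − 17 = 107, so its missing entry is 103 − 107 = -4.
Column 6: 27 + 26 + 5 − 3 + 29 − 4 + 5 = 85, so its missing entry is 103 − 85 = 18.
Row 7: 13 + 8 + 17 + 28 + 18 + 7 + 0 = 91, so its missing entry is 103 − 91 = 12.
Row 2: 26 + 10 − 2 + 15 + 26 + 1 + 4 = 80, so its missing entry is 103 − 80 = 23.

z = 23, m = 12, p = 18, a = -4, d = -17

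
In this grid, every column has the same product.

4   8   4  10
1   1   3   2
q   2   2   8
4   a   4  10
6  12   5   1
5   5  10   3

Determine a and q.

a = 5, q = 10

Columns 3 and 4 each multiply to 4800, so every column has product 4800.
Column 2: 8×1×2×12×5 = 960, so the missing entry is 4800 ÷ 960 = 5.
Column 1: 4×1×4×6×5 = 480, so the missing entry is 4800 ÷ 480 = 10.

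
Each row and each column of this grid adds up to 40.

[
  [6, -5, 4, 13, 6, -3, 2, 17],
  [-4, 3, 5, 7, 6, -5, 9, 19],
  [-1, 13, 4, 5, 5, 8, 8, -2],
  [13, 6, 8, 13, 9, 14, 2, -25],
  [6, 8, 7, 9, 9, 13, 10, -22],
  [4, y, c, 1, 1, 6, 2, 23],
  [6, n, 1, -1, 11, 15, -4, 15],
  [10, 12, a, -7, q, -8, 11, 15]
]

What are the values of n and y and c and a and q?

n = -3, y = 6, c = -3, a = 14, q = -7

Column 5: 6 + 6 + 5 + 9 + 9 + 1 + 11 = 47, so its missing entry is 40 − 47 = -7.
Row 7: 6 + 1 − 1 + 11 + 15 − 4 + 15 = 43, so its missing entry is 40 − 43 = -3.
Column 2: -5 + 3 + 13 + 6 + 8 − 3 + 12 = 34, so its missing entry is 40 − 34 = 6.
Row 8: 10 + 12 − 7 − 7 − 8 + 11 + 15 = 26, so its missing entry is 40 − 26 = 14.
Row 6: 4 + 6 + 1 + 1 + 6 + 2 + 23 = 43, so its missing entry is 40 − 43 = -3.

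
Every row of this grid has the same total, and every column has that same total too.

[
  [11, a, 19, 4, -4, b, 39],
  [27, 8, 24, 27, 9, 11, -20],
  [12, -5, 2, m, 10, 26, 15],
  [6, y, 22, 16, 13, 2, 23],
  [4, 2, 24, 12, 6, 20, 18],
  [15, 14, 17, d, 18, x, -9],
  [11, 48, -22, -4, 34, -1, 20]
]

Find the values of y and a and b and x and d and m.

y = 4, a = 15, b = 2, x = 26, d = 5, m = 26

Rows 2 and 5 both sum to 86, so that's the common total.
Row 4 has 6 + 22 + 16 + 13 + 2 + 23 = 82; the blank must be 86 − 82 = 4.
Column 2 has 8 − 5 + 4 + 2 + 14 + 48 = 71; the blank must be 86 − 71 = 15.
Row 3 has 12 − 5 + 2 + 10 + 26 + 15 = 60; the blank must be 86 − 60 = 26.
Row 1 has 11 + 15 + 19 + 4 − 4 + 39 = 84; the blank must be 86 − 84 = 2.
Column 6 has 2 + 11 + 26 + 2 + 20 − 1 = 60; the blank must be 86 − 60 = 26.
Row 6 has 15 + 14 + 17 + 18 + 26 − 9 = 81; the blank must be 86 − 81 = 5.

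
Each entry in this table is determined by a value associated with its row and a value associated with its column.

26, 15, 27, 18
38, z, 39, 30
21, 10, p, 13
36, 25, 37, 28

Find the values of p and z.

The difference between any two rows is the same in every column — this is an addition table with the headers hidden.
Row 3 minus row 1 is 21 − 26 = -5, so its entry in column 3 is 27 + (-5) = 22.
Row 2 minus row 1 is 38 − 26 = 12, so its entry in column 2 is 15 + 12 = 27.

p = 22, z = 27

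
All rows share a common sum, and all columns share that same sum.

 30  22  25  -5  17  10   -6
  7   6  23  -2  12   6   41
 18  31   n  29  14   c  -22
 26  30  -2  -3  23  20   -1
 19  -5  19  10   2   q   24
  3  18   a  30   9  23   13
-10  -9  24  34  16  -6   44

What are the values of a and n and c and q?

a = -3, n = 7, c = 16, q = 24

Rows 1 and 2 both sum to 93, so that's the common total.
Row 5 has 19 − 5 + 19 + 10 + 2 + 24 = 69; the blank must be 93 − 69 = 24.
Column 6 has 10 + 6 + 20 + 24 + 23 − 6 = 77; the blank must be 93 − 77 = 16.
Row 3 has 18 + 31 + 29 + 14 + 16 − 22 = 86; the blank must be 93 − 86 = 7.
Row 6 has 3 + 18 + 30 + 9 + 23 + 13 = 96; the blank must be 93 − 96 = -3.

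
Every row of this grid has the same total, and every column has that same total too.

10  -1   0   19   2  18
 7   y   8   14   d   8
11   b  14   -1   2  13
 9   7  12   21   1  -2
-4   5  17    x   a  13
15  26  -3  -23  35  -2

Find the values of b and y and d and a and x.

b = 9, y = 2, d = 9, a = -1, x = 18

Rows 1 and 4 both sum to 48, so that's the common total.
Row 3: 11 + 14 − 1 + 2 + 13 = 39, so its missing entry is 48 − 39 = 9.
Column 4: 19 + 14 − 1 + 21 − 23 = 30, so its missing entry is 48 − 30 = 18.
Row 5: -4 + 5 + 17 + 18 + 13 = 49, so its missing entry is 48 − 49 = -1.
Column 2: -1 + 9 + 7 + 5 + 26 = 46, so its missing entry is 48 − 46 = 2.
Row 2: 7 + 2 + 8 + 14 + 8 = 39, so its missing entry is 48 − 39 = 9.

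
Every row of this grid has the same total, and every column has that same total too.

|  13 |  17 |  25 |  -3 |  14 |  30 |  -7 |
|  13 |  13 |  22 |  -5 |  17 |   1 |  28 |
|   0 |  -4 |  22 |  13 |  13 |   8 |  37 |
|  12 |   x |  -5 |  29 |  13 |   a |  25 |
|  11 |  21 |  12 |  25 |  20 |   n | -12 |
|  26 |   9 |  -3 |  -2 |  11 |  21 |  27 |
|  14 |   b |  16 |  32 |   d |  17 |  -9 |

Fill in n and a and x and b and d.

Rows 1 and 2 both sum to 89, so that's the common total.
The known cells in column 5 total 88, leaving 89 − 88 = 1 for the blank.
The known cells in row 7 total 71, leaving 89 − 71 = 18 for the blank.
The known cells in column 2 total 74, leaving 89 − 74 = 15 for the blank.
The known cells in row 5 total 77, leaving 89 − 77 = 12 for the blank.
The known cells in row 4 total 89, leaving 89 − 89 = 0 for the blank.

n = 12, a = 0, x = 15, b = 18, d = 1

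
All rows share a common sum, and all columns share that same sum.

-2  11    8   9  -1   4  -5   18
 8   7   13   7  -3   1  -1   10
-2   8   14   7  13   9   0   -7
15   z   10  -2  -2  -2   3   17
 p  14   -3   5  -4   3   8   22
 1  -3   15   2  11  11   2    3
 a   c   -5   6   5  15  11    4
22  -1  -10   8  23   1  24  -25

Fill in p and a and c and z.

Rows 1 and 2 both sum to 42, so that's the common total.
Row 4: 15 + 10 − 2 − 2 − 2 + 3 + 17 = 39, so its missing entry is 42 − 39 = 3.
Column 2: 11 + 7 + 8 + 3 + 14 − 3 − 1 = 39, so its missing entry is 42 − 39 = 3.
Row 5: 14 − 3 + 5 − 4 + 3 + 8 + 22 = 45, so its missing entry is 42 − 45 = -3.
Row 7: 3 − 5 + 6 + 5 + 15 + 11 + 4 = 39, so its missing entry is 42 − 39 = 3.

p = -3, a = 3, c = 3, z = 3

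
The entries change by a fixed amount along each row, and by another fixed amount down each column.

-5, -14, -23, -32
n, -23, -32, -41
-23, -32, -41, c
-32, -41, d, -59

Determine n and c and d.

n = -14, c = -50, d = -50

Along each row the entries change by -9 per step; down each column they change by -9.
Row 2: from -23 at column 2, stepping by -9 to column 1 gives -14.
Row 3: from -23 at column 1, stepping by -9 to column 4 gives -50.
Row 4: from -32 at column 1, stepping by -9 to column 3 gives -50.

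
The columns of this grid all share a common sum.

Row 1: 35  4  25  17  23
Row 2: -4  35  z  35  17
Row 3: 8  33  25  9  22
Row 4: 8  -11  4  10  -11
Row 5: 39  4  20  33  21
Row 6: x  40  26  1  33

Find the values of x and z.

Column 2 sums to 105 and so does column 4; that's the common total.
In column 1 the known cells total 86, leaving 105 − 86 = 19.
In column 3 the known cells total 100, leaving 105 − 100 = 5.

x = 19, z = 5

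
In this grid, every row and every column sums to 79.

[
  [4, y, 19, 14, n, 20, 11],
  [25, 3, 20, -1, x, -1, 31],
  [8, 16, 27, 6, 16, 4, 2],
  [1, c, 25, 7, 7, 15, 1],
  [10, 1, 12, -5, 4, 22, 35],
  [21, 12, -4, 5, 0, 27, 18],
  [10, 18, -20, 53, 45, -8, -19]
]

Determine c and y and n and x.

c = 23, y = 6, n = 5, x = 2

Row 4: 1 + 25 + 7 + 7 + 15 + 1 = 56, so its missing entry is 79 − 56 = 23.
Row 2: 25 + 3 + 20 − 1 − 1 + 31 = 77, so its missing entry is 79 − 77 = 2.
Column 5: 2 + 16 + 7 + 4 + 0 + 45 = 74, so its missing entry is 79 − 74 = 5.
Row 1: 4 + 19 + 14 + 5 + 20 + 11 = 73, so its missing entry is 79 − 73 = 6.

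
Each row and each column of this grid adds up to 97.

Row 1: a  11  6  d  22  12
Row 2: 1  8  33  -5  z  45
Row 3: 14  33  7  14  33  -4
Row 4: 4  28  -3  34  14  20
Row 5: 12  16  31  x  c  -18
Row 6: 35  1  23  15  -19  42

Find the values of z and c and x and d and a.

z = 15, c = 32, x = 24, d = 15, a = 31

The known cells in column 1 total 66, leaving 97 − 66 = 31 for the blank.
The known cells in row 1 total 82, leaving 97 − 82 = 15 for the blank.
The known cells in column 4 total 73, leaving 97 − 73 = 24 for the blank.
The known cells in row 5 total 65, leaving 97 − 65 = 32 for the blank.
The known cells in row 2 total 82, leaving 97 − 82 = 15 for the blank.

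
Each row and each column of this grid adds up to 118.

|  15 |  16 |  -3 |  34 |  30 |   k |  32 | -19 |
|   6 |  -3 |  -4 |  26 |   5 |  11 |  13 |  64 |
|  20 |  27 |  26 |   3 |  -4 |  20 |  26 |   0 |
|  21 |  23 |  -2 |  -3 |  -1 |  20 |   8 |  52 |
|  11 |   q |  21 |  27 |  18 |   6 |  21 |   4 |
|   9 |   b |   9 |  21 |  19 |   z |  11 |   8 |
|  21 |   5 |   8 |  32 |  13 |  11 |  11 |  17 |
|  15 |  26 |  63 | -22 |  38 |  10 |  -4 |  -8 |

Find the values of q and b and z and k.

q = 10, b = 14, z = 27, k = 13

The known cells in row 5 total 108, leaving 118 − 108 = 10 for the blank.
The known cells in column 2 total 104, leaving 118 − 104 = 14 for the blank.
The known cells in row 6 total 91, leaving 118 − 91 = 27 for the blank.
The known cells in row 1 total 105, leaving 118 − 105 = 13 for the blank.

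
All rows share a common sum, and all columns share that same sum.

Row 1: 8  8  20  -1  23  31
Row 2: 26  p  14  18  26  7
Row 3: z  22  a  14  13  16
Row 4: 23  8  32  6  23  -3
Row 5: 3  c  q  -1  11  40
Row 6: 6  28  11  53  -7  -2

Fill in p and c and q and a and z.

p = -2, c = 25, q = 11, a = 1, z = 23

Rows 1 and 4 both sum to 89, so that's the common total.
Row 2 has 26 + 14 + 18 + 26 + 7 = 91; the blank must be 89 − 91 = -2.
Column 1 has 8 + 26 + 23 + 3 + 6 = 66; the blank must be 89 − 66 = 23.
Row 3 has 23 + 22 + 14 + 13 + 16 = 88; the blank must be 89 − 88 = 1.
Column 3 has 20 + 14 + 1 + 32 + 11 = 78; the blank must be 89 − 78 = 11.
Row 5 has 3 + 11 − 1 + 11 + 40 = 64; the blank must be 89 − 64 = 25.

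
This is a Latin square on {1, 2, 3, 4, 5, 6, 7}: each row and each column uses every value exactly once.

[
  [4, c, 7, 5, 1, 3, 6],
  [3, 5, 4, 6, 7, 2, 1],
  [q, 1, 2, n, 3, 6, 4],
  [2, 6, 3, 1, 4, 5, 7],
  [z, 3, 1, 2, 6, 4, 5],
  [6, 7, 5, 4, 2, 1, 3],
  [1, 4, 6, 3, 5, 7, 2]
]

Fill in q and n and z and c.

q = 5, n = 7, z = 7, c = 2

For row 1, column 2: row 1 already has {1, 3, 4, 5, 6, 7}; that leaves 2.
For row 3, column 4: column 4 already has {1, 2, 3, 4, 5, 6}; that leaves 7.
For row 5, column 1: row 5 already has {1, 2, 3, 4, 5, 6}; that leaves 7.
At (row 3, col 1): row 3 already has {1, 2, 3, 4, 6, 7}, so the value is 5.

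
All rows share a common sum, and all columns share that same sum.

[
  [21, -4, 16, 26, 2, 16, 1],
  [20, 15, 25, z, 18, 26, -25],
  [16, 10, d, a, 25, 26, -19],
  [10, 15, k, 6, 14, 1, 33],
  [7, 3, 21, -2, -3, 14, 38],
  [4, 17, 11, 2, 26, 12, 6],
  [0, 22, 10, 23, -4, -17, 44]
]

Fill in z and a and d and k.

z = -1, a = 24, d = -4, k = -1

Rows 1 and 5 both sum to 78, so that's the common total.
The known cells in row 4 total 79, leaving 78 − 79 = -1 for the blank.
The known cells in row 2 total 79, leaving 78 − 79 = -1 for the blank.
The known cells in column 4 total 54, leaving 78 − 54 = 24 for the blank.
The known cells in row 3 total 82, leaving 78 − 82 = -4 for the blank.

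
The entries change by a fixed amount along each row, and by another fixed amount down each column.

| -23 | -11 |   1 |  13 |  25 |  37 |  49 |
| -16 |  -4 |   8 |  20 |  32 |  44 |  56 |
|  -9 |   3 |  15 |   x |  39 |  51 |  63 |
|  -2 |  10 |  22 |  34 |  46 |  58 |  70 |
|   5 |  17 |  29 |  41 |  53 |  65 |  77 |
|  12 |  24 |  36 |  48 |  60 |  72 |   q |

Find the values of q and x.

Along each row the entries change by 12 per step; down each column they change by 7.
Row 6: from 12 at column 1, stepping by 12 to column 7 gives 84.
Row 3: from -9 at column 1, stepping by 12 to column 4 gives 27.

q = 84, x = 27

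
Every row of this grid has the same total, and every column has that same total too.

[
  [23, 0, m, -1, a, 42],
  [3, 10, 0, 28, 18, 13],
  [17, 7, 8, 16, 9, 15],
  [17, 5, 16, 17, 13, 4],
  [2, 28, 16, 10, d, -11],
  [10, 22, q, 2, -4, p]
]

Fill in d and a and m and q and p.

Rows 2 and 3 both sum to 72, so that's the common total.
Row 5 has 2 + 28 + 16 + 10 − 11 = 45; the blank must be 72 − 45 = 27.
Column 6 has 42 + 13 + 15 + 4 − 11 = 63; the blank must be 72 − 63 = 9.
Column 5 has 18 + 9 + 13 + 27 − 4 = 63; the blank must be 72 − 63 = 9.
Row 1 has 23 + 0 − 1 + 9 + 42 = 73; the blank must be 72 − 73 = -1.
Row 6 has 10 + 22 + 2 − 4 + 9 = 39; the blank must be 72 − 39 = 33.

d = 27, a = 9, m = -1, q = 33, p = 9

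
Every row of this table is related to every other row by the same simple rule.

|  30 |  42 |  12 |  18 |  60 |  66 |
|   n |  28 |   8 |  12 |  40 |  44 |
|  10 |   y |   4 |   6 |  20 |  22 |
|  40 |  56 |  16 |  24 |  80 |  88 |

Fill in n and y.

Each row is a constant multiple of every other row — this is a multiplication table with the headers hidden.
Row 2 is 8/12 = 2/3 times row 1, so its entry in column 1 is 30 × 2/3 = 20.
Row 3 is 4/12 = 1/3 times row 1, so its entry in column 2 is 42 × 1/3 = 14.

n = 20, y = 14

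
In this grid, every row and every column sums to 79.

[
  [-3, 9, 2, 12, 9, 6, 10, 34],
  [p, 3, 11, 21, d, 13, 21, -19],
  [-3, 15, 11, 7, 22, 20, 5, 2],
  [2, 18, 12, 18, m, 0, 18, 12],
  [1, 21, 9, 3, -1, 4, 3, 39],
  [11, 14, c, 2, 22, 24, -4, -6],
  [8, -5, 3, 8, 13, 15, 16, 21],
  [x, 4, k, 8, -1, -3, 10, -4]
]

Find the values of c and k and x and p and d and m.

The known cells in row 4 total 80, leaving 79 − 80 = -1 for the blank.
The known cells in column 5 total 63, leaving 79 − 63 = 16 for the blank.
The known cells in row 2 total 66, leaving 79 − 66 = 13 for the blank.
The known cells in column 1 total 29, leaving 79 − 29 = 50 for the blank.
The known cells in row 8 total 64, leaving 79 − 64 = 15 for the blank.
The known cells in row 6 total 63, leaving 79 − 63 = 16 for the blank.

c = 16, k = 15, x = 50, p = 13, d = 16, m = -1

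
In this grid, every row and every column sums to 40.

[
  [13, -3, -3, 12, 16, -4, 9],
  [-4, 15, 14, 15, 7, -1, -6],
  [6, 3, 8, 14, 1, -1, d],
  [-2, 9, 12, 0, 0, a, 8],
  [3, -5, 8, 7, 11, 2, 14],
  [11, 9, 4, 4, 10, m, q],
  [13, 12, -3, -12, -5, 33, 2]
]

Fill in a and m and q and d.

The known cells in row 3 total 31, leaving 40 − 31 = 9 for the blank.
The known cells in column 7 total 36, leaving 40 − 36 = 4 for the blank.
The known cells in row 6 total 42, leaving 40 − 42 = -2 for the blank.
The known cells in row 4 total 27, leaving 40 − 27 = 13 for the blank.

a = 13, m = -2, q = 4, d = 9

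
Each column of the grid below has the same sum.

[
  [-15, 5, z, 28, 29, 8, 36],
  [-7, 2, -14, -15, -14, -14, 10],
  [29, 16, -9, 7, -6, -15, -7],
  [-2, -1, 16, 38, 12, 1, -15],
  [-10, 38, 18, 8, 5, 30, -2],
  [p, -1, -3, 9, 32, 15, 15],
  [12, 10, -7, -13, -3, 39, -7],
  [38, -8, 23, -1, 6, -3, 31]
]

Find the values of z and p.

z = 37, p = 16

Columns 2 and 6 both add up to 61, so every column sums to 61.
Column 3: -14 − 9 + 16 + 18 − 3 − 7 + 23 = 24, so the missing entry is 61 − 24 = 37.
Column 1: -15 − 7 + 29 − 2 − 10 + 12 + 38 = 45, so the missing entry is 61 − 45 = 16.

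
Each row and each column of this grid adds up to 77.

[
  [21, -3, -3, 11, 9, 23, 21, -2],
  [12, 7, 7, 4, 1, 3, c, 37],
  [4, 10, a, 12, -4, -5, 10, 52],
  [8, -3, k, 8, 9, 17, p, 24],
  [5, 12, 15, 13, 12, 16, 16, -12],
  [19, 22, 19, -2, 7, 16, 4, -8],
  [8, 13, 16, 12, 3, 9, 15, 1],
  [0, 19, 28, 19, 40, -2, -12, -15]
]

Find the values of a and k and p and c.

a = -2, k = -3, p = 17, c = 6

Row 2: 12 + 7 + 7 + 4 + 1 + 3 + 37 = 71, so its missing entry is 77 − 71 = 6.
Column 7: 21 + 6 + 10 + 16 + 4 + 15 − 12 = 60, so its missing entry is 77 − 60 = 17.
Row 4: 8 − 3 + 8 + 9 + 17 + 17 + 24 = 80, so its missing entry is 77 − 80 = -3.
Row 3: 4 + 10 + 12 − 4 − 5 + 10 + 52 = 79, so its missing entry is 77 − 79 = -2.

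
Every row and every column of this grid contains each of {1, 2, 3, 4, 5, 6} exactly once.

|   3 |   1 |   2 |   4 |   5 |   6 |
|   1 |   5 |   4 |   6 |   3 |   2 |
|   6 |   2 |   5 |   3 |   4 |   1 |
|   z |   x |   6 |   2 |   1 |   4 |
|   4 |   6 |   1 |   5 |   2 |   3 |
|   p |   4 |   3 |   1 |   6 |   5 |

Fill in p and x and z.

At (row 4, col 2): column 2 already has {1, 2, 4, 5, 6}, so the value is 3.
At (row 6, col 1): row 6 already has {1, 3, 4, 5, 6}, so the value is 2.
At (row 4, col 1): row 4 already has {1, 2, 3, 4, 6}, so the value is 5.

p = 2, x = 3, z = 5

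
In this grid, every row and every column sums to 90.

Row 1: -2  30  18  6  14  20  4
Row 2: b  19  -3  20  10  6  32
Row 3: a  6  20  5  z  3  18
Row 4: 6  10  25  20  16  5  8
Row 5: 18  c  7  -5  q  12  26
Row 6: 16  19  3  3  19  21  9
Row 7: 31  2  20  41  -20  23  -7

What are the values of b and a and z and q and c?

The known cells in row 2 total 84, leaving 90 − 84 = 6 for the blank.
The known cells in column 1 total 75, leaving 90 − 75 = 15 for the blank.
The known cells in row 3 total 67, leaving 90 − 67 = 23 for the blank.
The known cells in column 5 total 62, leaving 90 − 62 = 28 for the blank.
The known cells in row 5 total 86, leaving 90 − 86 = 4 for the blank.

b = 6, a = 15, z = 23, q = 28, c = 4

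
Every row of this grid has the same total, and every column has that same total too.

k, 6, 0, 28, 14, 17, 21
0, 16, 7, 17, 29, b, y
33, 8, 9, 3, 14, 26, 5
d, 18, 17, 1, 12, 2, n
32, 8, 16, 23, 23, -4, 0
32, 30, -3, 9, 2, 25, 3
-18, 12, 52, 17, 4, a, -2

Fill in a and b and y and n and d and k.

Rows 3 and 5 both sum to 98, so that's the common total.
Row 7 has -18 + 12 + 52 + 17 + 4 − 2 = 65; the blank must be 98 − 65 = 33.
Column 6 has 17 + 26 + 2 − 4 + 25 + 33 = 99; the blank must be 98 − 99 = -1.
Row 1 has 6 + 0 + 28 + 14 + 17 + 21 = 86; the blank must be 98 − 86 = 12.
Column 1 has 12 + 0 + 33 + 32 + 32 − 18 = 91; the blank must be 98 − 91 = 7.
Row 4 has 7 + 18 + 17 + 1 + 12 + 2 = 57; the blank must be 98 − 57 = 41.
Row 2 has 0 + 16 + 7 + 17 + 29 − 1 = 68; the blank must be 98 − 68 = 30.

a = 33, b = -1, y = 30, n = 41, d = 7, k = 12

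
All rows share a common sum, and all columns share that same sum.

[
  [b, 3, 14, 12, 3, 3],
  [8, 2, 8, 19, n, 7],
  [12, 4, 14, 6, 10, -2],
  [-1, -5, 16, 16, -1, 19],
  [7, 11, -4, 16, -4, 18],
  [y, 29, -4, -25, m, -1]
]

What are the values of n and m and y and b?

n = 0, m = 36, y = 9, b = 9

Rows 3 and 4 both sum to 44, so that's the common total.
The known cells in row 2 total 44, leaving 44 − 44 = 0 for the blank.
The known cells in column 5 total 8, leaving 44 − 8 = 36 for the blank.
The known cells in row 6 total 35, leaving 44 − 35 = 9 for the blank.
The known cells in row 1 total 35, leaving 44 − 35 = 9 for the blank.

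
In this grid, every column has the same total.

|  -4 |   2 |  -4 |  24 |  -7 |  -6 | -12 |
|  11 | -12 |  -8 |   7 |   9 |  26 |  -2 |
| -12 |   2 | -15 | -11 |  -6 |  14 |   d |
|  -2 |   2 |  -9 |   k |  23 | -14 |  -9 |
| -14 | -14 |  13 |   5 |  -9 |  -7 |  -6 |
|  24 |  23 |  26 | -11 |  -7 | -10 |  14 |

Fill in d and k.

Column 1 sums to 3 and so does column 5; that's the common total.
In column 7 the known cells total -15, leaving 3 − (-15) = 18.
In column 4 the known cells total 14, leaving 3 − 14 = -11.

d = 18, k = -11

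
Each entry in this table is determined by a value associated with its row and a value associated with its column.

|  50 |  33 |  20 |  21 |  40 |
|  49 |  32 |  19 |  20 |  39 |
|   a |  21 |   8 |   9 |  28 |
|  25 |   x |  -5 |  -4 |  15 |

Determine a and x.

a = 38, x = 8

The difference between any two rows is the same in every column — this is an addition table with the headers hidden.
Row 3 minus row 1 is 8 − 20 = -12, so its entry in column 1 is 50 + (-12) = 38.
Row 4 minus row 1 is -5 − 20 = -25, so its entry in column 2 is 33 + (-25) = 8.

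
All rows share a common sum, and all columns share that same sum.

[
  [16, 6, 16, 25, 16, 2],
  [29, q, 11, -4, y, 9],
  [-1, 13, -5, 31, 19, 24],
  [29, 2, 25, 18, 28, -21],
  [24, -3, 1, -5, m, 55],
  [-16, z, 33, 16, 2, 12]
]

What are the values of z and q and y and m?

z = 34, q = 29, y = 7, m = 9

Rows 1 and 3 both sum to 81, so that's the common total.
Row 5 has 24 − 3 + 1 − 5 + 55 = 72; the blank must be 81 − 72 = 9.
Row 6 has -16 + 33 + 16 + 2 + 12 = 47; the blank must be 81 − 47 = 34.
Column 2 has 6 + 13 + 2 − 3 + 34 = 52; the blank must be 81 − 52 = 29.
Row 2 has 29 + 29 + 11 − 4 + 9 = 74; the blank must be 81 − 74 = 7.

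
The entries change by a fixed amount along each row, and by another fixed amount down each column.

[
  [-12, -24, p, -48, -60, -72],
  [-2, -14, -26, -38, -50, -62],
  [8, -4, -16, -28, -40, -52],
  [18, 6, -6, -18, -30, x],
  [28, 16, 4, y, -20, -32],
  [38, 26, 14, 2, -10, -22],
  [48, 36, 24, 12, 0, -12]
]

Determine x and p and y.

Along each row the entries change by -12 per step; down each column they change by 10.
Row 4: from 18 at column 1, stepping by -12 to column 6 gives -42.
Row 1: from -12 at column 1, stepping by -12 to column 3 gives -36.
Row 5: from 28 at column 1, stepping by -12 to column 4 gives -8.

x = -42, p = -36, y = -8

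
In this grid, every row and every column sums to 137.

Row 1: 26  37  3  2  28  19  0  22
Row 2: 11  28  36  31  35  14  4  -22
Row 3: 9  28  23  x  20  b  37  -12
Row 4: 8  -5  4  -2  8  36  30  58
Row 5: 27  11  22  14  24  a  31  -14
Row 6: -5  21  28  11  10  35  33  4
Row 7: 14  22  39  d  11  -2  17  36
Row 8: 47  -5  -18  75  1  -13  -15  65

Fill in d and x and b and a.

d = 0, x = 6, b = 26, a = 22

The known cells in row 5 total 115, leaving 137 − 115 = 22 for the blank.
The known cells in row 7 total 137, leaving 137 − 137 = 0 for the blank.
The known cells in column 4 total 131, leaving 137 − 131 = 6 for the blank.
The known cells in row 3 total 111, leaving 137 − 111 = 26 for the blank.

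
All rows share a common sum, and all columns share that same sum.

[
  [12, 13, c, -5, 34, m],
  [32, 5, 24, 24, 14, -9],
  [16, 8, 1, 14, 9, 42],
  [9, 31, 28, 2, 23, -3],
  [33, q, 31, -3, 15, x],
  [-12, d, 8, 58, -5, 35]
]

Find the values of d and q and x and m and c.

Rows 2 and 3 both sum to 90, so that's the common total.
Row 6: -12 + 8 + 58 − 5 + 35 = 84, so its missing entry is 90 − 84 = 6.
Column 3: 24 + 1 + 28 + 31 + 8 = 92, so its missing entry is 90 − 92 = -2.
Row 1: 12 + 13 − 2 − 5 + 34 = 52, so its missing entry is 90 − 52 = 38.
Column 6: 38 − 9 + 42 − 3 + 35 = 103, so its missing entry is 90 − 103 = -13.
Row 5: 33 + 31 − 3 + 15 − 13 = 63, so its missing entry is 90 − 63 = 27.

d = 6, q = 27, x = -13, m = 38, c = -2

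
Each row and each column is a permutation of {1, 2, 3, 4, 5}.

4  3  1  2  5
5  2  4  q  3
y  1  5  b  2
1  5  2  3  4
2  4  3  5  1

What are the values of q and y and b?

For row 2, column 4: row 2 already has {2, 3, 4, 5}; that leaves 1.
Cell (3,4): column 4 already has {1, 2, 3, 5} → 4.
At (row 3, col 1): row 3 already has {1, 2, 4, 5}, so the value is 3.

q = 1, y = 3, b = 4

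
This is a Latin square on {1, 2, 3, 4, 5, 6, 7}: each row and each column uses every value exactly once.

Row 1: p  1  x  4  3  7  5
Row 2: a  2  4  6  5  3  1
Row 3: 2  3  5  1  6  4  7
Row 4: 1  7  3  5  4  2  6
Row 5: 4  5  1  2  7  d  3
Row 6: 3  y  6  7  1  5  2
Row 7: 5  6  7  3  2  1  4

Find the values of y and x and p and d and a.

y = 4, x = 2, p = 6, d = 6, a = 7

For row 6, column 2: row 6 already has {1, 2, 3, 5, 6, 7}; that leaves 4.
For row 1, column 3: column 3 already has {1, 3, 4, 5, 6, 7}; that leaves 2.
Cell (1,1): row 1 already has {1, 2, 3, 4, 5, 7} → 6.
Cell (5,6): row 5 already has {1, 2, 3, 4, 5, 7} → 6.
For row 2, column 1: row 2 already has {1, 2, 3, 4, 5, 6}; that leaves 7.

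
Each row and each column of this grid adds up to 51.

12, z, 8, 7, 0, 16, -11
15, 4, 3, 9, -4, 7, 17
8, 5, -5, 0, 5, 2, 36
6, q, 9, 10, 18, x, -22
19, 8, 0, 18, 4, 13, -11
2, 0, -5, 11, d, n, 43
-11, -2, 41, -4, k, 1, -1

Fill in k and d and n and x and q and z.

k = 27, d = 1, n = -1, x = 13, q = 17, z = 19

The known cells in row 1 total 32, leaving 51 − 32 = 19 for the blank.
The known cells in column 2 total 34, leaving 51 − 34 = 17 for the blank.
The known cells in row 7 total 24, leaving 51 − 24 = 27 for the blank.
The known cells in column 5 total 50, leaving 51 − 50 = 1 for the blank.
The known cells in row 6 total 52, leaving 51 − 52 = -1 for the blank.
The known cells in row 4 total 38, leaving 51 − 38 = 13 for the blank.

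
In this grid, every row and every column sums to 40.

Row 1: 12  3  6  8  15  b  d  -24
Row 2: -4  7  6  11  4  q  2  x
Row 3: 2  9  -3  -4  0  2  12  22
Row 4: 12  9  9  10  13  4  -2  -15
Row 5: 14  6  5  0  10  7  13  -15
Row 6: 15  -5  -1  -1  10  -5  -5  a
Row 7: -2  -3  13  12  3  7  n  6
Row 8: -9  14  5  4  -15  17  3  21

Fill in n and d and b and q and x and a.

The known cells in row 6 total 8, leaving 40 − 8 = 32 for the blank.
The known cells in column 8 total 27, leaving 40 − 27 = 13 for the blank.
The known cells in row 2 total 39, leaving 40 − 39 = 1 for the blank.
The known cells in column 6 total 33, leaving 40 − 33 = 7 for the blank.
The known cells in row 1 total 27, leaving 40 − 27 = 13 for the blank.
The known cells in row 7 total 36, leaving 40 − 36 = 4 for the blank.

n = 4, d = 13, b = 7, q = 1, x = 13, a = 32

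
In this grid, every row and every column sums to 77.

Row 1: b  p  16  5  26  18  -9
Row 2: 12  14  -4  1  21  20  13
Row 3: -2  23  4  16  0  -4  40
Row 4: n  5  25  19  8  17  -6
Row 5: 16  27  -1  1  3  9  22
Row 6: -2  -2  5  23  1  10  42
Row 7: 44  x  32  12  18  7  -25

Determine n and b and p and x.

n = 9, b = 0, p = 21, x = -11

The known cells in row 7 total 88, leaving 77 − 88 = -11 for the blank.
The known cells in column 2 total 56, leaving 77 − 56 = 21 for the blank.
The known cells in row 1 total 77, leaving 77 − 77 = 0 for the blank.
The known cells in row 4 total 68, leaving 77 − 68 = 9 for the blank.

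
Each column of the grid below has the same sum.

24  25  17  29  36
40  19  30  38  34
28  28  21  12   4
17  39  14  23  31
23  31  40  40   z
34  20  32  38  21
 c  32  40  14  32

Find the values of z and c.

z = 36, c = 28

Column 3 sums to 194 and so does column 4; that's the common total.
In column 5 the known cells total 158, leaving 194 − 158 = 36.
In column 1 the known cells total 166, leaving 194 − 166 = 28.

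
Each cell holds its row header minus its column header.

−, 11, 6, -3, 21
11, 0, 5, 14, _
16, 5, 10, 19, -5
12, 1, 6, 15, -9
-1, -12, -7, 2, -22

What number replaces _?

11 − 21 = -10.

-10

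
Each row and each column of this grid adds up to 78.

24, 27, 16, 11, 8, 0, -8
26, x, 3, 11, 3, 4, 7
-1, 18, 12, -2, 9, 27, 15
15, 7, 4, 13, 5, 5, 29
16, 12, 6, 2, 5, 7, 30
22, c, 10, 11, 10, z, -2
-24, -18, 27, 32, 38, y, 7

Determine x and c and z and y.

Row 2 has 26 + 3 + 11 + 3 + 4 + 7 = 54; the blank must be 78 − 54 = 24.
Column 2 has 27 + 24 + 18 + 7 + 12 − 18 = 70; the blank must be 78 − 70 = 8.
Row 6 has 22 + 8 + 10 + 11 + 10 − 2 = 59; the blank must be 78 − 59 = 19.
Row 7 has -24 − 18 + 27 + 32 + 38 + 7 = 62; the blank must be 78 − 62 = 16.

x = 24, c = 8, z = 19, y = 16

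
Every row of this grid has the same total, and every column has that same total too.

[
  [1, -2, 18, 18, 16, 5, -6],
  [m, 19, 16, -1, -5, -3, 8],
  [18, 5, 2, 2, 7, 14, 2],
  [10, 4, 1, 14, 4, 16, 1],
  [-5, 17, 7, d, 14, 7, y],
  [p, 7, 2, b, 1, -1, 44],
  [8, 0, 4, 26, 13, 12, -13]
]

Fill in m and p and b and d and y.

Rows 1 and 3 both sum to 50, so that's the common total.
Column 7 has -6 + 8 + 2 + 1 + 44 − 13 = 36; the blank must be 50 − 36 = 14.
Row 5 has -5 + 17 + 7 + 14 + 7 + 14 = 54; the blank must be 50 − 54 = -4.
Column 4 has 18 − 1 + 2 + 14 − 4 + 26 = 55; the blank must be 50 − 55 = -5.
Row 6 has 7 + 2 − 5 + 1 − 1 + 44 = 48; the blank must be 50 − 48 = 2.
Row 2 has 19 + 16 − 1 − 5 − 3 + 8 = 34; the blank must be 50 − 34 = 16.

m = 16, p = 2, b = -5, d = -4, y = 14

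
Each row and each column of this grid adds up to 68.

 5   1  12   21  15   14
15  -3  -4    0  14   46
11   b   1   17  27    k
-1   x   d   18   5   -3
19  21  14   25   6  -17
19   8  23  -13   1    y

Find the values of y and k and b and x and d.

y = 30, k = -2, b = 14, x = 27, d = 22

Row 6: 19 + 8 + 23 − 13 + 1 = 38, so its missing entry is 68 − 38 = 30.
Column 3: 12 − 4 + 1 + 14 + 23 = 46, so its missing entry is 68 − 46 = 22.
Row 4: -1 + 22 + 18 + 5 − 3 = 41, so its missing entry is 68 − 41 = 27.
Column 2: 1 − 3 + 27 + 21 + 8 = 54, so its missing entry is 68 − 54 = 14.
Row 3: 11 + 14 + 1 + 17 + 27 = 70, so its missing entry is 68 − 70 = -2.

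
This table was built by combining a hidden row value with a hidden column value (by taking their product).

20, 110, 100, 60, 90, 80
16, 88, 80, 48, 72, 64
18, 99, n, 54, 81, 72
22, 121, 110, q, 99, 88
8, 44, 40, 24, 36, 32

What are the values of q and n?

Each row is a constant multiple of every other row — this is a multiplication table with the headers hidden.
Row 4 is 22/20 = 11/10 times row 1, so its entry in column 4 is 60 × 11/10 = 66.
Row 3 is 18/20 = 9/10 times row 1, so its entry in column 3 is 100 × 9/10 = 90.

q = 66, n = 90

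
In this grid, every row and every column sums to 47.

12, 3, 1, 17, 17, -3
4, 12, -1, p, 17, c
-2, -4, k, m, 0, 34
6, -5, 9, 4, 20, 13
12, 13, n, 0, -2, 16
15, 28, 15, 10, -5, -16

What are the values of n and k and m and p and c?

Column 6 has -3 + 34 + 13 + 16 − 16 = 44; the blank must be 47 − 44 = 3.
Row 5 has 12 + 13 + 0 − 2 + 16 = 39; the blank must be 47 − 39 = 8.
Column 3 has 1 − 1 + 9 + 8 + 15 = 32; the blank must be 47 − 32 = 15.
Row 3 has -2 − 4 + 15 + 0 + 34 = 43; the blank must be 47 − 43 = 4.
Row 2 has 4 + 12 − 1 + 17 + 3 = 35; the blank must be 47 − 35 = 12.

n = 8, k = 15, m = 4, p = 12, c = 3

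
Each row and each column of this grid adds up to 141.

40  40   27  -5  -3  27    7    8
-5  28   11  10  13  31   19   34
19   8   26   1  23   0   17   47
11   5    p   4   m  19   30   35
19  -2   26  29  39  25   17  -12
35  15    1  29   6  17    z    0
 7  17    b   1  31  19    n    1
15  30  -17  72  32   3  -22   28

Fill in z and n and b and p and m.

Column 5 has -3 + 13 + 23 + 39 + 6 + 31 + 32 = 141; the blank must be 141 − 141 = 0.
Row 6 has 35 + 15 + 1 + 29 + 6 + 17 + 0 = 103; the blank must be 141 − 103 = 38.
Column 7 has 7 + 19 + 17 + 30 + 17 + 38 − 22 = 106; the blank must be 141 − 106 = 35.
Row 7 has 7 + 17 + 1 + 31 + 19 + 35 + 1 = 111; the blank must be 141 − 111 = 30.
Row 4 has 11 + 5 + 4 + 0 + 19 + 30 + 35 = 104; the blank must be 141 − 104 = 37.

z = 38, n = 35, b = 30, p = 37, m = 0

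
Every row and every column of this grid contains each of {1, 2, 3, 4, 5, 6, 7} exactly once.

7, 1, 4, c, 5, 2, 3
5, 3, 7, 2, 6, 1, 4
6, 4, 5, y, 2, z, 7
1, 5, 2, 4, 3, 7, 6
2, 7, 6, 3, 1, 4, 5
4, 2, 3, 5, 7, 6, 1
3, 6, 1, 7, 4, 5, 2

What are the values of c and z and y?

At (row 3, col 6): column 6 already has {1, 2, 4, 5, 6, 7}, so the value is 3.
For row 3, column 4: row 3 already has {2, 3, 4, 5, 6, 7}; that leaves 1.
For row 1, column 4: row 1 already has {1, 2, 3, 4, 5, 7}; that leaves 6.

c = 6, z = 3, y = 1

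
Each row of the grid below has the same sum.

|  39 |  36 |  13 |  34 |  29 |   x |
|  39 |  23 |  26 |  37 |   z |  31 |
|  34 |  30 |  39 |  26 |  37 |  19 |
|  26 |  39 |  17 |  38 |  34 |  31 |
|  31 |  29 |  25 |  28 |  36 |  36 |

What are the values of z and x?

Rows 4 and 5 both add up to 185, so every row sums to 185.
Row 2: 39 + 23 + 26 + 37 + 31 = 156, so the missing entry is 185 − 156 = 29.
Row 1: 39 + 36 + 13 + 34 + 29 = 151, so the missing entry is 185 − 151 = 34.

z = 29, x = 34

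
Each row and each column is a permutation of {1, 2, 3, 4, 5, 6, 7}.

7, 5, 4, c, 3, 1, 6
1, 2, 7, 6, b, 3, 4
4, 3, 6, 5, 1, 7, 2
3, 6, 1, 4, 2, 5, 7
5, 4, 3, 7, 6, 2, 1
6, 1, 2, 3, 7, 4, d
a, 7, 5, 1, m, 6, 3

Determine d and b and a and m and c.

At (row 1, col 4): row 1 already has {1, 3, 4, 5, 6, 7}, so the value is 2.
At (row 2, col 5): row 2 already has {1, 2, 3, 4, 6, 7}, so the value is 5.
At (row 7, col 5): column 5 already has {1, 2, 3, 5, 6, 7}, so the value is 4.
For row 6, column 7: row 6 already has {1, 2, 3, 4, 6, 7}; that leaves 5.
At (row 7, col 1): row 7 already has {1, 3, 4, 5, 6, 7}, so the value is 2.

d = 5, b = 5, a = 2, m = 4, c = 2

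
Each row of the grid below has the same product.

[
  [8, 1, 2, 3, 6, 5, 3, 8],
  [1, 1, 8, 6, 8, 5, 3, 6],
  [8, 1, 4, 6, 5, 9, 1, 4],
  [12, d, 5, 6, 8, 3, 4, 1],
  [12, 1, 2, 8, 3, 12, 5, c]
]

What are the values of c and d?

c = 1, d = 1

Rows 1 and 3 each multiply to 34560, so every row has product 34560.
Row 5: 12×1×2×8×3×12×5 = 34560, so the missing entry is 34560 ÷ 34560 = 1.
Row 4: 12×5×6×8×3×4×1 = 34560, so the missing entry is 34560 ÷ 34560 = 1.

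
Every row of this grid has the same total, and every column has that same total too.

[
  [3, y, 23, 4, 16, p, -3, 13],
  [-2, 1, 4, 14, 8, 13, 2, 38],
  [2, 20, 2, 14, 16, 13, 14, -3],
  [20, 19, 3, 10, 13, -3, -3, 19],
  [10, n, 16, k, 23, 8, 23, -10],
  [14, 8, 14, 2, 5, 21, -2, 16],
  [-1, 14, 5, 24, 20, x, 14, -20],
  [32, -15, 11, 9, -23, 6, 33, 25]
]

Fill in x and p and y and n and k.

x = 22, p = -2, y = 24, n = 7, k = 1

Rows 2 and 3 both sum to 78, so that's the common total.
Row 7 has -1 + 14 + 5 + 24 + 20 + 14 − 20 = 56; the blank must be 78 − 56 = 22.
Column 4 has 4 + 14 + 14 + 10 + 2 + 24 + 9 = 77; the blank must be 78 − 77 = 1.
Column 6 has 13 + 13 − 3 + 8 + 21 + 22 + 6 = 80; the blank must be 78 − 80 = -2.
Row 1 has 3 + 23 + 4 + 16 − 2 − 3 + 13 = 54; the blank must be 78 − 54 = 24.
Row 5 has 10 + 16 + 1 + 23 + 8 + 23 − 10 = 71; the blank must be 78 − 71 = 7.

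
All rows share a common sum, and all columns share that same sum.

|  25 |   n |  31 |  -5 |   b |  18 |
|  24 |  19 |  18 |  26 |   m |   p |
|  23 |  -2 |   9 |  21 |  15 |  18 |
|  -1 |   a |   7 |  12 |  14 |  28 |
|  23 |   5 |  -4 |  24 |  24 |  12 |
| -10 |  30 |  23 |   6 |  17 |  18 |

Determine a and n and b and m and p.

a = 24, n = 8, b = 7, m = 7, p = -10

Rows 3 and 5 both sum to 84, so that's the common total.
Column 6: 18 + 18 + 28 + 12 + 18 = 94, so its missing entry is 84 − 94 = -10.
Row 4: -1 + 7 + 12 + 14 + 28 = 60, so its missing entry is 84 − 60 = 24.
Column 2: 19 − 2 + 24 + 5 + 30 = 76, so its missing entry is 84 − 76 = 8.
Row 1: 25 + 8 + 31 − 5 + 18 = 77, so its missing entry is 84 − 77 = 7.
Row 2: 24 + 19 + 18 + 26 − 10 = 77, so its missing entry is 84 − 77 = 7.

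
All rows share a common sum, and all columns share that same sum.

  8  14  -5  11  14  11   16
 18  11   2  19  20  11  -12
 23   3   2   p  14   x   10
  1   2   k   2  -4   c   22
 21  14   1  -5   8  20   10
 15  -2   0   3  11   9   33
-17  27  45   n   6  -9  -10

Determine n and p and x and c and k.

n = 27, p = 12, x = 5, c = 22, k = 24

Rows 1 and 2 both sum to 69, so that's the common total.
Column 3 has -5 + 2 + 2 + 1 + 0 + 45 = 45; the blank must be 69 − 45 = 24.
Row 7 has -17 + 27 + 45 + 6 − 9 − 10 = 42; the blank must be 69 − 42 = 27.
Column 4 has 11 + 19 + 2 − 5 + 3 + 27 = 57; the blank must be 69 − 57 = 12.
Row 3 has 23 + 3 + 2 + 12 + 14 + 10 = 64; the blank must be 69 − 64 = 5.
Row 4 has 1 + 2 + 24 + 2 − 4 + 22 = 47; the blank must be 69 − 47 = 22.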